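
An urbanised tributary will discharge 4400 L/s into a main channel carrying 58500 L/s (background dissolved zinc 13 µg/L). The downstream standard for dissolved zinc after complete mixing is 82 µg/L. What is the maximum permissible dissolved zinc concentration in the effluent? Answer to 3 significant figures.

At the limit, (Qr·Cr + Qe·Cₑ)/(Qr + Qe) = 82:
Cₑ = (62900·82 − 58500·13.00) / 4400 = 999.4 µg/L.

999 µg/L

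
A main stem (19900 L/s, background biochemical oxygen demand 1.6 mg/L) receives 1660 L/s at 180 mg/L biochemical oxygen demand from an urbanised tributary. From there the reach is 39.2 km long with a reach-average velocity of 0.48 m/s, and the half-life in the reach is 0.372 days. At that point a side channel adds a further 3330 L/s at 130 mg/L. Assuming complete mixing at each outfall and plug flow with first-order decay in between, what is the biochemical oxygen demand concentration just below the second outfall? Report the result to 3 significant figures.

Conservation of mass: C = (19900·1.600 + 1660·180.0) / 21560 = 330600/21560 = 15.34 mg/L; combined flow 21560 L/s.
Travel time t = 39.2·1000 / 0.48 = 81670 s = 22.69 h.
Half-life 0.372 d → k = ln 2 / 0.372 = 1.863 d⁻¹.
First-order decay: C = 15.34·exp(−k·t) = 15.34·0.1718 = 2.635 mg/L.
At the second outfall, C = (21560·2.635 + 3330·130.0) / (21560 + 3330) = 19.68 mg/L.

19.7 mg/L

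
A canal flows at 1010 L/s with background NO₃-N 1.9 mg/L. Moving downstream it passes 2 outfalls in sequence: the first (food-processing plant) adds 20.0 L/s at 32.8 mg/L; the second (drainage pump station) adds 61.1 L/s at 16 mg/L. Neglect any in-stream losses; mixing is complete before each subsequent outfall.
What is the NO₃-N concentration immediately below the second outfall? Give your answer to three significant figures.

3.26 mg/L

Below outfall 1: Q → 1030 L/s, C = (1010·1.900 + 20.00·32.80)/1030 = 2.500 mg/L.
Below outfall 2: Q → 1091 L/s, C = (1030·2.500 + 61.10·16.00)/1091 = 3.256 mg/L.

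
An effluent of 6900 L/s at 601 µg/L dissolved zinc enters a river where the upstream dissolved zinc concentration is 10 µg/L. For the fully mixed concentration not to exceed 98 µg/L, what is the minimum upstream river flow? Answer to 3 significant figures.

Set C_mix = 98: (Q·10.00 + 6900·601.0) / (Q + 6900) = 98
→ Q = 6900·(601.0 − 98)/(98 − 10.00) = 39440 L/s.

39400 L/s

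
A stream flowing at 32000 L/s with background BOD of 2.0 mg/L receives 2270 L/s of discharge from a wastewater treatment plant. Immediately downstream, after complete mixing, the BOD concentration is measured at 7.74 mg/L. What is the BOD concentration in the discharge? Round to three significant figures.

88.7 mg/L

Mass balance: 32000·2.000 + 2270·Cₑ = 34270·7.740
→ Cₑ = (34270·7.740 − 32000·2.000) / 2270 = 88.66 mg/L.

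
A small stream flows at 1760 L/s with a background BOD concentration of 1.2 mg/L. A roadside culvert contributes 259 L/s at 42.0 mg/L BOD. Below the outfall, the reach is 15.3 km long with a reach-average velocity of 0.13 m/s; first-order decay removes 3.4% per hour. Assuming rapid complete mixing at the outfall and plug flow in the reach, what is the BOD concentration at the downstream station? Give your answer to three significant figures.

Mixed concentration C = ΣQC/ΣQ = (1760·1.200 + 259.0·42.00) / 2019 = 12990/2019 = 6.434 mg/L.
Travel time t = 15.3·1000 / 0.13 = 117700 s = 32.69 h.
3.4%/h lost → k = −ln(1 − 0.034) = 0.03459 h⁻¹.
After decay, C = 6.434 × e^(−kt) = 6.434 × 0.3228 = 2.077 mg/L.

2.08 mg/L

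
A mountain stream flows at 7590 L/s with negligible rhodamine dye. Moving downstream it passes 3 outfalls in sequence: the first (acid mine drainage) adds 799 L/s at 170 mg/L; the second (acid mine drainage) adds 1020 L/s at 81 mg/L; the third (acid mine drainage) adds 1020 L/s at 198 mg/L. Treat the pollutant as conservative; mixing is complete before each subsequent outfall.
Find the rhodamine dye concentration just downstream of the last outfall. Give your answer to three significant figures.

40.3 mg/L

After outfall 1: Q = 7590 + 799.0 = 8389 L/s; C = (7590·0 + 799.0·170.0)/8389 = 16.19 mg/L.
After outfall 2: Q = 8389 + 1020 = 9409 L/s; C = (8389·16.19 + 1020·81.00)/9409 = 23.22 mg/L.
After outfall 3: Q = 9409 + 1020 = 10430 L/s; C = (9409·23.22 + 1020·198.0)/10430 = 40.31 mg/L.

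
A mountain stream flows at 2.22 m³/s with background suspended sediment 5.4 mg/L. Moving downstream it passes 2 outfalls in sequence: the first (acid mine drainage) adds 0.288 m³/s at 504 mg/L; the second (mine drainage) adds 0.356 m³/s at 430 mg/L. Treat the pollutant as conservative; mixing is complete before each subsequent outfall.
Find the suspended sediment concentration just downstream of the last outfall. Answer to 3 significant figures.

After outfall 1: Q = 2.220 + 0.2880 = 2.508 m³/s; C = (2.220·5.400 + 0.2880·504.0)/2.508 = 62.66 mg/L.
After outfall 2: Q = 2.508 + 0.3560 = 2.864 m³/s; C = (2.508·62.66 + 0.3560·430.0)/2.864 = 108.3 mg/L.

108 mg/L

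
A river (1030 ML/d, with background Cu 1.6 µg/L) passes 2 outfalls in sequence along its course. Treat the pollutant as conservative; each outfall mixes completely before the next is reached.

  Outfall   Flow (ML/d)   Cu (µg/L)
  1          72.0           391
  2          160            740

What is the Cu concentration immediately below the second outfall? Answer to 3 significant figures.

Outfall 1: combined Q = 1102 ML/d; C = (1030·1.600 + 72.00·391.0)/1102 = 27.04 µg/L.
Outfall 2: combined Q = 1262 ML/d; C = (1102·27.04 + 160.0·740.0)/1262 = 117.4 µg/L.

117 µg/L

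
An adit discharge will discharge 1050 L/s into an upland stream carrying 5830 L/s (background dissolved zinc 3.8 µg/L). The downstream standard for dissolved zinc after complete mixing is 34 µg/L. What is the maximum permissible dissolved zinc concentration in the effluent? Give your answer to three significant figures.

At the limit, (Qr·Cr + Qe·Cₑ)/(Qr + Qe) = 34:
Cₑ = (6880·34 − 5830·3.800) / 1050 = 201.7 µg/L.

202 µg/L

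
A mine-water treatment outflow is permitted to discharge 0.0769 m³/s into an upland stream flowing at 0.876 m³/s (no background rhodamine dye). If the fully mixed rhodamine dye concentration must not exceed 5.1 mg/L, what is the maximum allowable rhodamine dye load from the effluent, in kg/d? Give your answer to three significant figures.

Mass balance at the limit: 0.8760·0 + 0.07690·Cₑ = 0.9529·5.1 → Cₑ = 63.20 mg/L.
Load = 0.07690 m³/s × 63.20 g/m³ × 86 400 s/d = 419.9 kg/d.

420 kg/d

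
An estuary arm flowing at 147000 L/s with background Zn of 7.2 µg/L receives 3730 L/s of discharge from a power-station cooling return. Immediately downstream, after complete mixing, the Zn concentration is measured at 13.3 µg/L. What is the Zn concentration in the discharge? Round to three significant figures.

254 µg/L

Mass balance: 147000·7.200 + 3730·Cₑ = 150700·13.30
→ Cₑ = (150700·13.30 − 147000·7.200) / 3730 = 253.7 µg/L.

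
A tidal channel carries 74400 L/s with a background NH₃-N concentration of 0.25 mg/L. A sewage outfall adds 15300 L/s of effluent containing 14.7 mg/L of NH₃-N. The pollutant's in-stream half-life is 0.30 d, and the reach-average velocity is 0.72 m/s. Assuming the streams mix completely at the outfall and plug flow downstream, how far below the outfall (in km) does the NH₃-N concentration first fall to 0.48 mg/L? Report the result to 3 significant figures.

Conservation of mass: C = (74400·0.2500 + 15300·14.70) / 89700 = 243500/89700 = 2.715 mg/L.
Half-life 0.30 d → k = ln 2 / 0.30 = 2.310 d⁻¹.
Set 2.715·exp(−k·t) = 0.48 → t = ln(2.715/0.48)/k = 64790 s = 18.00 h.
Distance = v·t = 0.72·64790 = 46650 m = 46.65 km.

46.7 km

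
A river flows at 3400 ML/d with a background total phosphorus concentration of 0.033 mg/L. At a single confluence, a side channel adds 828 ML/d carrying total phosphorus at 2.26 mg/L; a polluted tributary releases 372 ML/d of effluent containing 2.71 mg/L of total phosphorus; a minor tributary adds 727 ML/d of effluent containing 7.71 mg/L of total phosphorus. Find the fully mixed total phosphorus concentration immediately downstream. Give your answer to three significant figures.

1.61 mg/L

Mixed concentration C = ΣQC/ΣQ = (3400·0.03300 + 828.0·2.260 + 372.0·2.710 + 727.0·7.710) / 5327 = 8597/5327 = 1.614 mg/L.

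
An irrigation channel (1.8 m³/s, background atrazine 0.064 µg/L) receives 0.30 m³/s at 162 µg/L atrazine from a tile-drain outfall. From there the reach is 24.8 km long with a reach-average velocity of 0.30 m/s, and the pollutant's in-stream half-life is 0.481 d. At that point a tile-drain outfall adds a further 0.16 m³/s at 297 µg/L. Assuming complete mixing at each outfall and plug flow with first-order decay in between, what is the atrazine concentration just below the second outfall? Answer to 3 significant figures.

Mass balance: C = (1.800·0.06400 + 0.3000·162.0) / 2.100 = 48.72/2.100 = 23.20 µg/L; combined flow 2.100 m³/s.
Travel time t = 24.8·1000 / 0.30 = 82670 s = 22.96 h.
Half-life 0.481 d → k = ln 2 / 0.481 = 1.441 d⁻¹.
Applying C = C₀e^(−kt): 23.20 × 0.2519 = 5.843 µg/L.
Second outfall: C = (2.100·5.843 + 0.1600·297.0)/2.260 = 26.46 µg/L.

26.5 µg/L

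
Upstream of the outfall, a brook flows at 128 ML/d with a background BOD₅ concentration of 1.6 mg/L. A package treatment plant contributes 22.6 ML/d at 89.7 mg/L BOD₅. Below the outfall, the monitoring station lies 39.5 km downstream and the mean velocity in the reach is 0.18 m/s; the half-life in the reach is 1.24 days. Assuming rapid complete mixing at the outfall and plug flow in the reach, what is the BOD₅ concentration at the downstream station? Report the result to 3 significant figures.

3.58 mg/L

Mixed concentration C = ΣQC/ΣQ = (128.0·1.600 + 22.60·89.70) / 150.6 = 2232/150.6 = 14.82 mg/L.
Travel time t = 39.5·1000 / 0.18 = 219400 s = 60.96 h.
Half-life 1.24 d → k = ln 2 / 1.24 = 0.5590 d⁻¹.
Applying C = C₀e^(−kt): 14.82 × 0.2418 = 3.583 mg/L.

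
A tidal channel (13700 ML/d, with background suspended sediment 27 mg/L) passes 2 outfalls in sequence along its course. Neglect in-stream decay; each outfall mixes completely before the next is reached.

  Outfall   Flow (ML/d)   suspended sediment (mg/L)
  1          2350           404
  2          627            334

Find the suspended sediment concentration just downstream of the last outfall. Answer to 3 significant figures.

Below outfall 1: Q → 16050 ML/d, C = (13700·27.00 + 2350·404.0)/16050 = 82.20 mg/L.
Below outfall 2: Q → 16680 ML/d, C = (16050·82.20 + 627.0·334.0)/16680 = 91.67 mg/L.

91.7 mg/L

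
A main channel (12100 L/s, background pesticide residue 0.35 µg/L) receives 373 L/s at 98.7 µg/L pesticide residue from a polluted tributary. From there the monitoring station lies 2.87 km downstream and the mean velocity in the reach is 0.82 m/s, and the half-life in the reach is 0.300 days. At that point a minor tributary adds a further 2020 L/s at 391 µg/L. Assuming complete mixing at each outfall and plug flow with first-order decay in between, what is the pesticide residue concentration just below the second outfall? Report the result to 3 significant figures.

Mass balance: C = (12100·0.3500 + 373.0·98.70) / 12470 = 41050/12470 = 3.291 µg/L; combined flow 12470 L/s.
Travel time t = 2.87·1000 / 0.82 = 3500 s = 0.9722 h.
Half-life 0.300 d → k = ln 2 / 0.300 = 2.310 d⁻¹.
First-order decay: C = 3.291·exp(−k·t) = 3.291·0.9107 = 2.997 µg/L.
At the second outfall, C = (12470·2.997 + 2020·391.0) / (12470 + 2020) = 57.08 µg/L.

57.1 µg/L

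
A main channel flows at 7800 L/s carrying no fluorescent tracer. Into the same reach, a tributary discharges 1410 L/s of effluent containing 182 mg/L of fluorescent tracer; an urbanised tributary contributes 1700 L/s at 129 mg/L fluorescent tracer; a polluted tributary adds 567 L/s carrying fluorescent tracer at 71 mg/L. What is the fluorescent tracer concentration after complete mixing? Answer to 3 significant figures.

After mixing, C = (7800·0 + 1410·182.0 + 1700·129.0 + 567.0·71.00) / 11480 = 516200/11480 = 44.97 mg/L.

45.0 mg/L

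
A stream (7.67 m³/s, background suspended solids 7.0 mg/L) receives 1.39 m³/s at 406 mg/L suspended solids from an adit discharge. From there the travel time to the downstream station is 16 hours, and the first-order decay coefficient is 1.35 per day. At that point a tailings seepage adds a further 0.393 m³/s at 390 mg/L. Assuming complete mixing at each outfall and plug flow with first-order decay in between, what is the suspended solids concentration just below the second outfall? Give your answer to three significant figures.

Flow-weighted average: C = (7.670·7.000 + 1.390·406.0) / 9.060 = 618.0/9.060 = 68.22 mg/L; combined flow 9.060 m³/s.
First-order decay: C = 68.22·exp(−k·t) = 68.22·0.4066 = 27.73 mg/L.
At the second outfall, C = (9.060·27.73 + 0.3930·390.0) / (9.060 + 0.3930) = 42.80 mg/L.

42.8 mg/L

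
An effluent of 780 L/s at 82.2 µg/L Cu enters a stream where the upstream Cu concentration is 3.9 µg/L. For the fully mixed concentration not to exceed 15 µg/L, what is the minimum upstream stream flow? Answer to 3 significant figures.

Set C_mix = 15: (Q·3.900 + 780.0·82.20) / (Q + 780.0) = 15
→ Q = 780.0·(82.20 − 15)/(15 − 3.900) = 4722 L/s.

4720 L/s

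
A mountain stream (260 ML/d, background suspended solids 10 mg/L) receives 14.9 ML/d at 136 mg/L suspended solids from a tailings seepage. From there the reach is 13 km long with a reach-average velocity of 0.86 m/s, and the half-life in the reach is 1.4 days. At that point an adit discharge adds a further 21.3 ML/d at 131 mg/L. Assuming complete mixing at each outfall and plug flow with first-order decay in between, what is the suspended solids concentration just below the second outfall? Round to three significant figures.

23.7 mg/L

Mass balance: C = (260.0·10.00 + 14.90·136.0) / 274.9 = 4626/274.9 = 16.83 mg/L; combined flow 274.9 ML/d.
Travel time t = 13·1000 / 0.86 = 15120 s = 4.199 h.
Half-life 1.4 d → k = ln 2 / 1.4 = 0.4951 d⁻¹.
First-order decay: C = 16.83·exp(−k·t) = 16.83·0.9170 = 15.43 mg/L.
At the second outfall, C = (274.9·15.43 + 21.30·131.0) / (274.9 + 21.30) = 23.74 mg/L.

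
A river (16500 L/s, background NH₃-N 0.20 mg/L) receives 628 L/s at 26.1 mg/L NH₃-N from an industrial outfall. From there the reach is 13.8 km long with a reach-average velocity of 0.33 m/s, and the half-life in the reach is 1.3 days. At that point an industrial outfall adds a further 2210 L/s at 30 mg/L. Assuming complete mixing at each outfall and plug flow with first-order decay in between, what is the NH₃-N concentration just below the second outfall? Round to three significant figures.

Flow-weighted average: C = (16500·0.2000 + 628.0·26.10) / 17130 = 19690/17130 = 1.150 mg/L; combined flow 17130 L/s.
Travel time t = 13.8·1000 / 0.33 = 41820 s = 11.62 h.
Half-life 1.3 d → k = ln 2 / 1.3 = 0.5332 d⁻¹.
Applying C = C₀e^(−kt): 1.150 × 0.7725 = 0.8881 mg/L.
At the second outfall, C = (17130·0.8881 + 2210·30.00) / (17130 + 2210) = 4.215 mg/L.

4.22 mg/L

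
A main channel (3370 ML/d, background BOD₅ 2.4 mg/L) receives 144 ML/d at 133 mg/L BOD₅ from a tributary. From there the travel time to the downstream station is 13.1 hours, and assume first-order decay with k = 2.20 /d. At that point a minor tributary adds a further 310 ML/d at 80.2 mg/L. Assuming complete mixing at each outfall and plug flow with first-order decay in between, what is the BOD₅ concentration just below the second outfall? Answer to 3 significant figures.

8.65 mg/L

After mixing, C = (3370·2.400 + 144.0·133.0) / 3514 = 27240/3514 = 7.752 mg/L; combined flow 3514 ML/d.
Applying C = C₀e^(−kt): 7.752 × 0.3009 = 2.333 mg/L.
Second outfall: C = (3514·2.333 + 310.0·80.20)/3824 = 8.645 mg/L.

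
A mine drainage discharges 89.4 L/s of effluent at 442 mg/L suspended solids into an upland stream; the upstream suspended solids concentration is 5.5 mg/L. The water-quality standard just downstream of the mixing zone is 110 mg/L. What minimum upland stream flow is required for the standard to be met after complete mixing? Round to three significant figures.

284 L/s

Set C_mix = 110: (Q·5.500 + 89.40·442.0) / (Q + 89.40) = 110
→ Q = 89.40·(442.0 − 110)/(110 − 5.500) = 284.0 L/s.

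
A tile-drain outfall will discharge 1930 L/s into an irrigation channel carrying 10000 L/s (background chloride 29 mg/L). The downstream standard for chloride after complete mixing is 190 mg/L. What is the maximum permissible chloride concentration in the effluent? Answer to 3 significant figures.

At the limit, (Qr·Cr + Qe·Cₑ)/(Qr + Qe) = 190:
Cₑ = (11930·190 − 10000·29.00) / 1930 = 1024 mg/L.

1020 mg/L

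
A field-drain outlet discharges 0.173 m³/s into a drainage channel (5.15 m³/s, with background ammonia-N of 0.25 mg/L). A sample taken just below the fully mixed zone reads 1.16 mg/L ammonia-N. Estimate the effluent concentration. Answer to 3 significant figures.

28.2 mg/L

Mass balance: 5.150·0.2500 + 0.1730·Cₑ = 5.323·1.160
→ Cₑ = (5.323·1.160 − 5.150·0.2500) / 0.1730 = 28.25 mg/L.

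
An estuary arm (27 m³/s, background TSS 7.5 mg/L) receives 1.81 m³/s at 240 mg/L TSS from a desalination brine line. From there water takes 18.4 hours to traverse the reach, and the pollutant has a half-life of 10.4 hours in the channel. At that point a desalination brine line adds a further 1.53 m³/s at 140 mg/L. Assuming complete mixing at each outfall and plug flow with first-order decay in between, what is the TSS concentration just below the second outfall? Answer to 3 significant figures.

After mixing, C = (27.00·7.500 + 1.810·240.0) / 28.81 = 636.9/28.81 = 22.11 mg/L; combined flow 28.81 m³/s.
Half-life 10.4 h → k = ln 2 / 10.4 = 0.06665 h⁻¹ = 1.600 d⁻¹.
First-order decay: C = 22.11·exp(−k·t) = 22.11·0.2934 = 6.485 mg/L.
At the second outfall, C = (28.81·6.485 + 1.530·140.0) / (28.81 + 1.530) = 13.22 mg/L.

13.2 mg/L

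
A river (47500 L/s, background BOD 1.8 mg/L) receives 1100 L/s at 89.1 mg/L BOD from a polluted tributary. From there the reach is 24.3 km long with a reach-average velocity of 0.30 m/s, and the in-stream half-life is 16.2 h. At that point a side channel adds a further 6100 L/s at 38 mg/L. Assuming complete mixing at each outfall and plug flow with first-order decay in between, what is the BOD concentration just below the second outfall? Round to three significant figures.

5.52 mg/L

After mixing, C = (47500·1.800 + 1100·89.10) / 48600 = 183500/48600 = 3.776 mg/L; combined flow 48600 L/s.
Travel time t = 24.3·1000 / 0.30 = 81000 s = 22.50 h.
Half-life 16.2 h → k = ln 2 / 16.2 = 0.04279 h⁻¹ = 1.027 d⁻¹.
Applying C = C₀e^(−kt): 3.776 × 0.3819 = 1.442 mg/L.
Second outfall: C = (48600·1.442 + 6100·38.00)/54700 = 5.519 mg/L.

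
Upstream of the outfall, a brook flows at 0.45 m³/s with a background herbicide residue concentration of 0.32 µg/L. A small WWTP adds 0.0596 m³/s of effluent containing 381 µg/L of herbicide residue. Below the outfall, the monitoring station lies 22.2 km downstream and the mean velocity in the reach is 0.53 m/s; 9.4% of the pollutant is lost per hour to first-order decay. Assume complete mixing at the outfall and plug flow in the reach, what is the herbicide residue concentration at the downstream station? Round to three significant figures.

Mixed concentration C = ΣQC/ΣQ = (0.4500·0.3200 + 0.05960·381.0) / 0.5096 = 22.85/0.5096 = 44.84 µg/L.
Travel time t = 22.2·1000 / 0.53 = 41890 s = 11.64 h.
9.4%/h lost → k = −ln(1 − 0.094) = 0.09872 h⁻¹.
Decay over the reach: 44.84·exp(−kt) = 44.84·0.3171 = 14.22 µg/L.

14.2 µg/L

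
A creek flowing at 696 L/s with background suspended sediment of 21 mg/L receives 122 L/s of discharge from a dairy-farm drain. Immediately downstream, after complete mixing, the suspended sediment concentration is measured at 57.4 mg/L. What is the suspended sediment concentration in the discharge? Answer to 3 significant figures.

Mass balance: 696.0·21.00 + 122.0·Cₑ = 818.0·57.40
→ Cₑ = (818.0·57.40 − 696.0·21.00) / 122.0 = 265.1 mg/L.

265 mg/L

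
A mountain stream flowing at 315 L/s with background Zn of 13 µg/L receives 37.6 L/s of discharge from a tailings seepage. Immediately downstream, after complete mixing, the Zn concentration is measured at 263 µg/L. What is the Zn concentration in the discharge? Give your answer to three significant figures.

2360 µg/L

Mass balance: 315.0·13.00 + 37.60·Cₑ = 352.6·263.0
→ Cₑ = (352.6·263.0 − 315.0·13.00) / 37.60 = 2357 µg/L.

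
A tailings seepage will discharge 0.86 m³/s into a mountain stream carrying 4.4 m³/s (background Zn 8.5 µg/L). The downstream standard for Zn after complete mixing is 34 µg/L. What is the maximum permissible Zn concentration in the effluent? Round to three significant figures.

164 µg/L

At the limit, (Qr·Cr + Qe·Cₑ)/(Qr + Qe) = 34:
Cₑ = (5.260·34 − 4.400·8.500) / 0.8600 = 164.5 µg/L.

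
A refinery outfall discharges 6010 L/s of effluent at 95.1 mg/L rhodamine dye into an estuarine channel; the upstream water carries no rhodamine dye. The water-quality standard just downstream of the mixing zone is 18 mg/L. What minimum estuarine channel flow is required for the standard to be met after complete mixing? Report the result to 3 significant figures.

25700 L/s

Set C_mix = 18: (Q·0 + 6010·95.10) / (Q + 6010) = 18
→ Q = 6010·(95.10 − 18)/(18 − 0) = 25740 L/s.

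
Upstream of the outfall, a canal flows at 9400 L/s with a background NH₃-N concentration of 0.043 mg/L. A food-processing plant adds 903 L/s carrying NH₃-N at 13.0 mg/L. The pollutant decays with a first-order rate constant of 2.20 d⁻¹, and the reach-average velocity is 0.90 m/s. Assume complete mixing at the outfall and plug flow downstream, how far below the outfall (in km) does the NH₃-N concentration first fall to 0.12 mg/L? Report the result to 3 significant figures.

Mass balance: C = (9400·0.04300 + 903.0·13.00) / 10300 = 12140/10300 = 1.179 mg/L.
Set 1.179·exp(−k·t) = 0.12 → t = ln(1.179/0.12)/k = 89720 s = 24.92 h.
Distance = v·t = 0.90·89720 = 80750 m = 80.75 km.

80.8 km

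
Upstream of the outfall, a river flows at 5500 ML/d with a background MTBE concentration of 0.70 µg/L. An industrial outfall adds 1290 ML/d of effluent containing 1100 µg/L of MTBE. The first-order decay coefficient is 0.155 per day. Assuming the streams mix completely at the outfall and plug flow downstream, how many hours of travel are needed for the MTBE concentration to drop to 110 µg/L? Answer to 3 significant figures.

99.8 h

Mass balance: C = (5500·0.7000 + 1290·1100) / 6790 = 1423000/6790 = 209.6 µg/L.
209.6·exp(−k·t) = 110 → t = ln(209.6/110)/k = 359200 s = 99.79 h.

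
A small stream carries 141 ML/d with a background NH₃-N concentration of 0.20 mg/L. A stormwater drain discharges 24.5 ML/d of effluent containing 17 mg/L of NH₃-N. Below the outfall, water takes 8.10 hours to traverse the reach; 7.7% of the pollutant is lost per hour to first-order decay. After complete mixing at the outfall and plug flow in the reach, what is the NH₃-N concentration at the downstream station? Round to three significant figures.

1.40 mg/L

Flow-weighted average: C = (141.0·0.2000 + 24.50·17.00) / 165.5 = 444.7/165.5 = 2.687 mg/L.
7.7%/h lost → k = −ln(1 − 0.077) = 0.08013 h⁻¹.
First-order decay: C = 2.687·exp(−k·t) = 2.687·0.5226 = 1.404 mg/L.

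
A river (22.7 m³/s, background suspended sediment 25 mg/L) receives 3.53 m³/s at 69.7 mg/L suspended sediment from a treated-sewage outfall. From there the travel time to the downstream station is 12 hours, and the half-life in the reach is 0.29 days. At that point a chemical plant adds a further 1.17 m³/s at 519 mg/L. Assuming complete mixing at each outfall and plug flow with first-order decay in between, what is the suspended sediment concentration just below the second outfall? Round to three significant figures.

31.1 mg/L

Mass balance: C = (22.70·25.00 + 3.530·69.70) / 26.23 = 813.5/26.23 = 31.02 mg/L; combined flow 26.23 m³/s.
Half-life 0.29 d → k = ln 2 / 0.29 = 2.390 d⁻¹.
Applying C = C₀e^(−kt): 31.02 × 0.3027 = 9.388 mg/L.
Second outfall: C = (26.23·9.388 + 1.170·519.0)/27.40 = 31.15 mg/L.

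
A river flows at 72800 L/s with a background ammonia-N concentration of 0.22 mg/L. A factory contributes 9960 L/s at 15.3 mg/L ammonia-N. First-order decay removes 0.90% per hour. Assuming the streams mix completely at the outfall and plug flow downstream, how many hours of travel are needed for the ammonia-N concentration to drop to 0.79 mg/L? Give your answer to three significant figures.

Mass balance: C = (72800·0.2200 + 9960·15.30) / 82760 = 168400/82760 = 2.035 mg/L.
0.90%/h lost → k = −ln(1 − 0.009) = 0.009041 h⁻¹.
2.035·exp(−k·t) = 0.79 → t = ln(2.035/0.79)/k = 376800 s = 104.7 h.

105 h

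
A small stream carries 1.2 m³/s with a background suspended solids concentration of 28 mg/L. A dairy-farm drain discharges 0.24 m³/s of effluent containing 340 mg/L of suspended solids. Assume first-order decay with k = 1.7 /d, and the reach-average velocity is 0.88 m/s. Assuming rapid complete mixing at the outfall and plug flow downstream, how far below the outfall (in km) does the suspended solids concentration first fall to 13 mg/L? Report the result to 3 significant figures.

Mixed concentration C = ΣQC/ΣQ = (1.200·28.00 + 0.2400·340.0) / 1.440 = 115.2/1.440 = 80.00 mg/L.
Set 80.00·exp(−k·t) = 13 → t = ln(80.00/13)/k = 92350 s = 25.65 h.
Distance = v·t = 0.88·92350 = 81270 m = 81.27 km.

81.3 km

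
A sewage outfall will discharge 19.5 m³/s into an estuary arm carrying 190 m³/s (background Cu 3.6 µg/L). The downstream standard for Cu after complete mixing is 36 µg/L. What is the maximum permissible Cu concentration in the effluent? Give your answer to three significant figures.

352 µg/L

At the limit, (Qr·Cr + Qe·Cₑ)/(Qr + Qe) = 36:
Cₑ = (209.5·36 − 190.0·3.600) / 19.50 = 351.7 µg/L.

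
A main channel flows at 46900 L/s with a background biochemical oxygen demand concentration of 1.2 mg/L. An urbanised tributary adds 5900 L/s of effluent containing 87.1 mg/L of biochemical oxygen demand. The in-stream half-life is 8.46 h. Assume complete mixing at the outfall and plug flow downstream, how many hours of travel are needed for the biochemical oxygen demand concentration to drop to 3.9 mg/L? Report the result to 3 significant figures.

12.4 h

Mass balance: C = (46900·1.200 + 5900·87.10) / 52800 = 570200/52800 = 10.80 mg/L.
Half-life 8.46 h → k = ln 2 / 8.46 = 0.08193 h⁻¹ = 1.966 d⁻¹.
10.80·exp(−k·t) = 3.9 → t = ln(10.80/3.9)/k = 44750 s = 12.43 h.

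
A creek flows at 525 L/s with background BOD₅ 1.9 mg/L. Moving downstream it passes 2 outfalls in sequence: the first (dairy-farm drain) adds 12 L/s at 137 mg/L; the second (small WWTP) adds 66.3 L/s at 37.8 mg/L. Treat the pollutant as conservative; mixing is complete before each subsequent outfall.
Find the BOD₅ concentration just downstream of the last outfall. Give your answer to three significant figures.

8.53 mg/L

Below outfall 1: Q → 537.0 L/s, C = (525.0·1.900 + 12.00·137.0)/537.0 = 4.919 mg/L.
Below outfall 2: Q → 603.3 L/s, C = (537.0·4.919 + 66.30·37.80)/603.3 = 8.532 mg/L.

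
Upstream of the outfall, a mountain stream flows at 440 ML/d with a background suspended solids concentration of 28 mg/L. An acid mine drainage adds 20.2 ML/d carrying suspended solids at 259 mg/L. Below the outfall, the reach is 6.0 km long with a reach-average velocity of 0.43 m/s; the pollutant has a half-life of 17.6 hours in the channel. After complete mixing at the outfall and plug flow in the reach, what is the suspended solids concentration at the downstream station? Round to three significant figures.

32.7 mg/L

Mass balance: C = (440.0·28.00 + 20.20·259.0) / 460.2 = 17550/460.2 = 38.14 mg/L.
Travel time t = 6.0·1000 / 0.43 = 13950 s = 3.876 h.
Half-life 17.6 h → k = ln 2 / 17.6 = 0.03938 h⁻¹ = 0.9452 d⁻¹.
Decay over the reach: 38.14·exp(−kt) = 38.14·0.8584 = 32.74 mg/L.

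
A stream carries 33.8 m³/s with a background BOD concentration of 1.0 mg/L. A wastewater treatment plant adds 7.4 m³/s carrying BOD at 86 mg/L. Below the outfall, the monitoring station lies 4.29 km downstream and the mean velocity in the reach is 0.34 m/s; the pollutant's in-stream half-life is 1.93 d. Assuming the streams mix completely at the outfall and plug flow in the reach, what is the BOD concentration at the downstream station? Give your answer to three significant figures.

15.4 mg/L

Flow-weighted average: C = (33.80·1.000 + 7.400·86.00) / 41.20 = 670.2/41.20 = 16.27 mg/L.
Travel time t = 4.29·1000 / 0.34 = 12620 s = 3.505 h.
Half-life 1.93 d → k = ln 2 / 1.93 = 0.3591 d⁻¹.
Decay over the reach: 16.27·exp(−kt) = 16.27·0.9489 = 15.44 mg/L.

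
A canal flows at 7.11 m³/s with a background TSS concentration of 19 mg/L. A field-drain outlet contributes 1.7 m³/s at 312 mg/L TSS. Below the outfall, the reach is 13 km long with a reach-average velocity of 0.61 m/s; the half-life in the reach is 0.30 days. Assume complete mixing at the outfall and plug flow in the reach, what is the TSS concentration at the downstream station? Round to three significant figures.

Mass balance: C = (7.110·19.00 + 1.700·312.0) / 8.810 = 665.5/8.810 = 75.54 mg/L.
Travel time t = 13·1000 / 0.61 = 21310 s = 5.920 h.
Half-life 0.30 d → k = ln 2 / 0.30 = 2.310 d⁻¹.
First-order decay: C = 75.54·exp(−k·t) = 75.54·0.5656 = 42.72 mg/L.

42.7 mg/L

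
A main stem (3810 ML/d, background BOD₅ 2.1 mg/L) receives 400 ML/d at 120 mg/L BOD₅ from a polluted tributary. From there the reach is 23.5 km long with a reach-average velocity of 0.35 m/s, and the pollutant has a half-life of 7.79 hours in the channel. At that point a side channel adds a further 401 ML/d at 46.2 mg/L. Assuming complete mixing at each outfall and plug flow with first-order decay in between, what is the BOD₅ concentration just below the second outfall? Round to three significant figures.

Mixed concentration C = ΣQC/ΣQ = (3810·2.100 + 400.0·120.0) / 4210 = 56000/4210 = 13.30 mg/L; combined flow 4210 ML/d.
Travel time t = 23.5·1000 / 0.35 = 67140 s = 18.65 h.
Half-life 7.79 h → k = ln 2 / 7.79 = 0.08898 h⁻¹ = 2.135 d⁻¹.
First-order decay: C = 13.30·exp(−k·t) = 13.30·0.1902 = 2.530 mg/L.
Second outfall: C = (4210·2.530 + 401.0·46.20)/4611 = 6.328 mg/L.

6.33 mg/L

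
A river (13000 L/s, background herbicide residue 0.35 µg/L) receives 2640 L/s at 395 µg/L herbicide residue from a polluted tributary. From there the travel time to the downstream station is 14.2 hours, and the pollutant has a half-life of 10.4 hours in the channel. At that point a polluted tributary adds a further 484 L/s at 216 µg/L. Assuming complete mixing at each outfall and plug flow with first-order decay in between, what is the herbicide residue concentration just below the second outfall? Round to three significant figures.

Mass balance: C = (13000·0.3500 + 2640·395.0) / 15640 = 1047000/15640 = 66.97 µg/L; combined flow 15640 L/s.
Half-life 10.4 h → k = ln 2 / 10.4 = 0.06665 h⁻¹ = 1.600 d⁻¹.
Applying C = C₀e^(−kt): 66.97 × 0.3881 = 25.99 µg/L.
At the second outfall, C = (15640·25.99 + 484.0·216.0) / (15640 + 484.0) = 31.70 µg/L.

31.7 µg/L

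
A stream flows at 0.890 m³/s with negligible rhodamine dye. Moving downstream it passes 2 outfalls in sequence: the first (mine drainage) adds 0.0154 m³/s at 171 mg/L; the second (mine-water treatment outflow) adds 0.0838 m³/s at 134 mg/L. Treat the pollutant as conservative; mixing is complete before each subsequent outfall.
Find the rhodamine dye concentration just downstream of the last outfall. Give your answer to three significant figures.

14.0 mg/L

Outfall 1: combined Q = 0.9054 m³/s; C = (0.8900·0 + 0.01540·171.0)/0.9054 = 2.909 mg/L.
Outfall 2: combined Q = 0.9892 m³/s; C = (0.9054·2.909 + 0.08380·134.0)/0.9892 = 14.01 mg/L.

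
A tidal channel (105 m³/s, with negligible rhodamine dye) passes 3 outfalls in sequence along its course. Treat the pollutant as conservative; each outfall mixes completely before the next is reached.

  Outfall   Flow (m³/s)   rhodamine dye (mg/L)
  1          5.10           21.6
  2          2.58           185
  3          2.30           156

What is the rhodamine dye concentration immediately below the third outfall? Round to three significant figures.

Outfall 1: combined Q = 110.1 m³/s; C = (105.0·0 + 5.100·21.60)/110.1 = 1.001 mg/L.
Outfall 2: combined Q = 112.7 m³/s; C = (110.1·1.001 + 2.580·185.0)/112.7 = 5.214 mg/L.
Outfall 3: combined Q = 115.0 m³/s; C = (112.7·5.214 + 2.300·156.0)/115.0 = 8.230 mg/L.

8.23 mg/L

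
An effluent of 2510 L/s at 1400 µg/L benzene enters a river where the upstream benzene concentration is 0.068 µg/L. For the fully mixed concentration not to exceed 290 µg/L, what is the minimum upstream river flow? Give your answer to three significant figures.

9610 L/s

Set C_mix = 290: (Q·0.06800 + 2510·1400) / (Q + 2510) = 290
→ Q = 2510·(1400 − 290)/(290 − 0.06800) = 9609 L/s.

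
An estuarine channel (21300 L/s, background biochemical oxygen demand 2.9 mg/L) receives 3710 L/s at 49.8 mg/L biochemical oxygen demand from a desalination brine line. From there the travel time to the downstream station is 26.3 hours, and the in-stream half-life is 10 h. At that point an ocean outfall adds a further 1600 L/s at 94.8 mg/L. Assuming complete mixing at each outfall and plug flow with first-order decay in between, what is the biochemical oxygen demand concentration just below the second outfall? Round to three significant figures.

7.20 mg/L

Conservation of mass: C = (21300·2.900 + 3710·49.80) / 25010 = 246500/25010 = 9.857 mg/L; combined flow 25010 L/s.
Half-life 10 h → k = ln 2 / 10 = 0.06931 h⁻¹ = 1.664 d⁻¹.
Decay over the reach: 9.857·exp(−kt) = 9.857·0.1615 = 1.592 mg/L.
At the second outfall, C = (25010·1.592 + 1600·94.80) / (25010 + 1600) = 7.197 mg/L.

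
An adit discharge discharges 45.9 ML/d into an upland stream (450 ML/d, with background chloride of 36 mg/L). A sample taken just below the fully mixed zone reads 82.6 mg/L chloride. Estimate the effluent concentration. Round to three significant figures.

539 mg/L

Mass balance: 450.0·36.00 + 45.90·Cₑ = 495.9·82.60
→ Cₑ = (495.9·82.60 − 450.0·36.00) / 45.90 = 539.5 mg/L.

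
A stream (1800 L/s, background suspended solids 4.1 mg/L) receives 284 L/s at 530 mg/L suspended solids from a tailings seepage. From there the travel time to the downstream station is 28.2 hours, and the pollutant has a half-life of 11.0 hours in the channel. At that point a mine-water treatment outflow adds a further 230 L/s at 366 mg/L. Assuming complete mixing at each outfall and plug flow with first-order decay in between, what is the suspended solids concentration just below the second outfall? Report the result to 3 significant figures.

Conservation of mass: C = (1800·4.100 + 284.0·530.0) / 2084 = 157900/2084 = 75.77 mg/L; combined flow 2084 L/s.
Half-life 11.0 h → k = ln 2 / 11.0 = 0.06301 h⁻¹ = 1.512 d⁻¹.
First-order decay: C = 75.77·exp(−k·t) = 75.77·0.1691 = 12.82 mg/L.
Second outfall: C = (2084·12.82 + 230.0·366.0)/2314 = 47.92 mg/L.

47.9 mg/L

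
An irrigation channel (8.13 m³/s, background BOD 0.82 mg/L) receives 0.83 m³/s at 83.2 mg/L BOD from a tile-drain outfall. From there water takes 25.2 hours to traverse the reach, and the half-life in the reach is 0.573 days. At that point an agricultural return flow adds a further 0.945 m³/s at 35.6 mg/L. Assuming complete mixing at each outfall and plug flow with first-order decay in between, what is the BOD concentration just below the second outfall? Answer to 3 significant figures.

Mass balance: C = (8.130·0.8200 + 0.8300·83.20) / 8.960 = 75.72/8.960 = 8.451 mg/L; combined flow 8.960 m³/s.
Half-life 0.573 d → k = ln 2 / 0.573 = 1.210 d⁻¹.
Decay over the reach: 8.451·exp(−kt) = 8.451·0.2808 = 2.373 mg/L.
Second outfall: C = (8.960·2.373 + 0.9450·35.60)/9.905 = 5.543 mg/L.

5.54 mg/L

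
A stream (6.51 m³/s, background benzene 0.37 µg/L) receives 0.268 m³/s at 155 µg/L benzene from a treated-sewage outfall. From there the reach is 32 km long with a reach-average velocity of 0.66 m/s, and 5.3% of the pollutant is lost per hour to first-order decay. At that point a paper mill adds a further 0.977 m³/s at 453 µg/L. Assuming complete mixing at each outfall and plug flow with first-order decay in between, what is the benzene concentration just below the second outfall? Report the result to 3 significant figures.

59.8 µg/L

Flow-weighted average: C = (6.510·0.3700 + 0.2680·155.0) / 6.778 = 43.95/6.778 = 6.484 µg/L; combined flow 6.778 m³/s.
Travel time t = 32·1000 / 0.66 = 48480 s = 13.47 h.
5.3%/h lost → k = −ln(1 − 0.053) = 0.05446 h⁻¹.
Decay over the reach: 6.484·exp(−kt) = 6.484·0.4803 = 3.114 µg/L.
At the second outfall, C = (6.778·3.114 + 0.9770·453.0) / (6.778 + 0.9770) = 59.79 µg/L.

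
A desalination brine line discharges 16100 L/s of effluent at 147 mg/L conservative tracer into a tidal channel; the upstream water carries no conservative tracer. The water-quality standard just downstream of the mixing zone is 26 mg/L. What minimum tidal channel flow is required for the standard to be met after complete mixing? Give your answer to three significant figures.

74900 L/s

Set C_mix = 26: (Q·0 + 16100·147.0) / (Q + 16100) = 26
→ Q = 16100·(147.0 − 26)/(26 − 0) = 74930 L/s.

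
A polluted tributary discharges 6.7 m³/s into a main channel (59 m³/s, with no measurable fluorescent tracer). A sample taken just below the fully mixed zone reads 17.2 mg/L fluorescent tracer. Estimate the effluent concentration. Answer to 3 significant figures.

169 mg/L

Mass balance: 59.00·0 + 6.700·Cₑ = 65.70·17.20
→ Cₑ = (65.70·17.20 − 59.00·0) / 6.700 = 168.7 mg/L.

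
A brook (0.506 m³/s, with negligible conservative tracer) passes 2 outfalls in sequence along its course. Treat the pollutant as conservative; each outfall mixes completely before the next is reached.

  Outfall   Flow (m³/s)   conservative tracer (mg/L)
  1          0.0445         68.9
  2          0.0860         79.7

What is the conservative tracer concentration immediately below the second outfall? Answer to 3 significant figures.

15.6 mg/L

Outfall 1: combined Q = 0.5505 m³/s; C = (0.5060·0 + 0.04450·68.90)/0.5505 = 5.570 mg/L.
Outfall 2: combined Q = 0.6365 m³/s; C = (0.5505·5.570 + 0.08600·79.70)/0.6365 = 15.59 mg/L.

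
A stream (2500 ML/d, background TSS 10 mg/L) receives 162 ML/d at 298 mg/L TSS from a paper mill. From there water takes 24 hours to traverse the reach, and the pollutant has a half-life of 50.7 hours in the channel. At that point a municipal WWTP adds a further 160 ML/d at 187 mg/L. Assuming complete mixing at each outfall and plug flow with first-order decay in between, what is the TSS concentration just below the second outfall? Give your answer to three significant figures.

29.3 mg/L

Mass balance: C = (2500·10.00 + 162.0·298.0) / 2662 = 73280/2662 = 27.53 mg/L; combined flow 2662 ML/d.
Half-life 50.7 h → k = ln 2 / 50.7 = 0.01367 h⁻¹ = 0.3281 d⁻¹.
Applying C = C₀e^(−kt): 27.53 × 0.7203 = 19.83 mg/L.
At the second outfall, C = (2662·19.83 + 160.0·187.0) / (2662 + 160.0) = 29.31 mg/L.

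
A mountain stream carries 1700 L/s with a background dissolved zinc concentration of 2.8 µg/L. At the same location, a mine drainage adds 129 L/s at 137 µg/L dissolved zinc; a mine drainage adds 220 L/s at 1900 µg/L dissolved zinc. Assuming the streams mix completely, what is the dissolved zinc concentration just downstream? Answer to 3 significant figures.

Mass balance: C = (1700·2.800 + 129.0·137.0 + 220.0·1900) / 2049 = 440400/2049 = 215.0 µg/L.

215 µg/L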